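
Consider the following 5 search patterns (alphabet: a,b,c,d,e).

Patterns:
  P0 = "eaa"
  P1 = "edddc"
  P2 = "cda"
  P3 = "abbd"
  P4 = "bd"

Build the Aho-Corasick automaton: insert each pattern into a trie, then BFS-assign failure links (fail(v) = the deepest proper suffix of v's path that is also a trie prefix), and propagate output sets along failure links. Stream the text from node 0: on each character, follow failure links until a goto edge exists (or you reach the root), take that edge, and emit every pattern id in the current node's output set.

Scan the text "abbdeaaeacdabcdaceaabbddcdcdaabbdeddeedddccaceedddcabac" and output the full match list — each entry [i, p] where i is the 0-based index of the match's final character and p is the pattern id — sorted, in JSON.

Build:
Trie nodes:
  n0 'ε': a→11 b→15 c→8 e→1
  n1 'e': a→2 d→4
  n2 'ea': a→3
  n3 'eaa': ·  ←P0
  n4 'ed': d→5
  n5 'edd': d→6
  n6 'eddd': c→7
  n7 'edddc': ·  ←P1
  n8 'c': d→9
  n9 'cd': a→10
  n10 'cda': ·  ←P2
  n11 'a': b→12
  n12 'ab': b→13
  n13 'abb': d→14
  n14 'abbd': ·  ←P3
  n15 'b': d→16
  n16 'bd': ·  ←P4

BFS fail/out derivation:
  n1('e'): parent n0 fail=0; on 'e' 0 → fail=0;  out ∅∪∅=∅
  n8('c'): parent n0 fail=0; on 'c' 0 → fail=0;  out ∅∪∅=∅
  n11('a'): parent n0 fail=0; on 'a' 0 → fail=0;  out ∅∪∅=∅
  n15('b'): parent n0 fail=0; on 'b' 0 → fail=0;  out ∅∪∅=∅
  n2('ea'): parent n1 fail=0; on 'a' 0 → fail=11;  out ∅∪∅=∅
  n4('ed'): parent n1 fail=0; on 'd' 0 → fail=0;  out ∅∪∅=∅
  n9('cd'): parent n8 fail=0; on 'd' 0 → fail=0;  out ∅∪∅=∅
  n12('ab'): parent n11 fail=0; on 'b' 0 → fail=15;  out ∅∪∅=∅
  n16('bd'): parent n15 fail=0; on 'd' 0 → fail=0;  out {4}∪∅={4}
  n3('eaa'): parent n2 fail=11; on 'a' 11→0 → fail=11;  out {0}∪∅={0}
  n5('edd'): parent n4 fail=0; on 'd' 0 → fail=0;  out ∅∪∅=∅
  n10('cda'): parent n9 fail=0; on 'a' 0 → fail=11;  out {2}∪∅={2}
  n13('abb'): parent n12 fail=15; on 'b' 15→0 → fail=15;  out ∅∪∅=∅
  n6('eddd'): parent n5 fail=0; on 'd' 0 → fail=0;  out ∅∪∅=∅
  n14('abbd'): parent n13 fail=15; on 'd' 15 → fail=16;  out {3}∪{4}={3,4}
  n7('edddc'): parent n6 fail=0; on 'c' 0 → fail=8;  out {1}∪∅={1}

Scan:
[0] read 'a'  n0⇒n11
[1] read 'b'  n11⇒n12
[2] read 'b'  n12⇒n13
[3] read 'd'  n13⇒n14  emit P3@[0:3],P4@[2:3]
[4] read 'e'  n14⇒n1 ·f
[5] read 'a'  n1⇒n2
[6] read 'a'  n2⇒n3  emit P0@[4:6]
[7] read 'e'  n3⇒n1 ·f
[8] read 'a'  n1⇒n2
[9] read 'c'  n2⇒n8 ·f
[10] read 'd'  n8⇒n9
[11] read 'a'  n9⇒n10  emit P2@[9:11]
[12] read 'b'  n10⇒n12 ·f
[13] read 'c'  n12⇒n8 ·f
[14] read 'd'  n8⇒n9
[15] read 'a'  n9⇒n10  emit P2@[13:15]
[16] read 'c'  n10⇒n8 ·f
[17] read 'e'  n8⇒n1 ·f
[18] read 'a'  n1⇒n2
[19] read 'a'  n2⇒n3  emit P0@[17:19]
[20] read 'b'  n3⇒n12 ·f
[21] read 'b'  n12⇒n13
[22] read 'd'  n13⇒n14  emit P3@[19:22],P4@[21:22]
[23] read 'd'  n14⇒n0 ·f
[24] read 'c'  n0⇒n8
[25] read 'd'  n8⇒n9
[26] read 'c'  n9⇒n8 ·f
[27] read 'd'  n8⇒n9
[28] read 'a'  n9⇒n10  emit P2@[26:28]
[29] read 'a'  n10⇒n11 ·f
[30] read 'b'  n11⇒n12
[31] read 'b'  n12⇒n13
[32] read 'd'  n13⇒n14  emit P3@[29:32],P4@[31:32]
[33] read 'e'  n14⇒n1 ·f
[34] read 'd'  n1⇒n4
[35] read 'd'  n4⇒n5
[36] read 'e'  n5⇒n1 ·f
[37] read 'e'  n1⇒n1 ·f
[38] read 'd'  n1⇒n4
[39] read 'd'  n4⇒n5
[40] read 'd'  n5⇒n6
[41] read 'c'  n6⇒n7  emit P1@[37:41]
[42] read 'c'  n7⇒n8 ·f
[43] read 'a'  n8⇒n11 ·f
[44] read 'c'  n11⇒n8 ·f
[45] read 'e'  n8⇒n1 ·f
[46] read 'e'  n1⇒n1 ·f
[47] read 'd'  n1⇒n4
[48] read 'd'  n4⇒n5
[49] read 'd'  n5⇒n6
[50] read 'c'  n6⇒n7  emit P1@[46:50]
[51] read 'a'  n7⇒n11 ·f
[52] read 'b'  n11⇒n12
[53] read 'a'  n12⇒n11 ·f
[54] read 'c'  n11⇒n8 ·f

Matches: [[3,3],[3,4],[6,0],[11,2],[15,2],[19,0],[22,3],[22,4],[28,2],[32,3],[32,4],[41,1],[50,1]]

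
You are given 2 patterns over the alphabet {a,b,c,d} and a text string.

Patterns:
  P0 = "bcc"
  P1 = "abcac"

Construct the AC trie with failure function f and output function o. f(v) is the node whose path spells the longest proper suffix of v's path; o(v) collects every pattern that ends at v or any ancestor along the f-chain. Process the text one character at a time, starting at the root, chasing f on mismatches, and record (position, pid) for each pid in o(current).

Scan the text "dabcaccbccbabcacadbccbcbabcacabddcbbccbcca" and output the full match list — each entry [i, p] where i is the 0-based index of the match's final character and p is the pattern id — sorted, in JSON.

Build automaton:
Trie (insert patterns):
  0='ε' goto a→4 b→1
  1='b' goto c→2
  2='bc' goto c→3
  3='bcc' goto ·  [P0 ends]
  4='a' goto b→5
  5='ab' goto c→6
  6='abc' goto a→7
  7='abca' goto c→8
  8='abcac' goto ·  [P1 ends]

BFS fail/out derivation:
  n1('b'): parent n0 fail=0; on 'b' 0 → fail=0;  out ∅∪∅=∅
  n4('a'): parent n0 fail=0; on 'a' 0 → fail=0;  out ∅∪∅=∅
  n2('bc'): parent n1 fail=0; on 'c' 0 → fail=0;  out ∅∪∅=∅
  n5('ab'): parent n4 fail=0; on 'b' 0 → fail=1;  out ∅∪∅=∅
  n3('bcc'): parent n2 fail=0; on 'c' 0 → fail=0;  out {0}∪∅={0}
  n6('abc'): parent n5 fail=1; on 'c' 1 → fail=2;  out ∅∪∅=∅
  n7('abca'): parent n6 fail=2; on 'a' 2→0 → fail=4;  out ∅∪∅=∅
  n8('abcac'): parent n7 fail=4; on 'c' 4→0 → fail=0;  out {1}∪∅={1}

Scan:
pos 0 'd': at 0
pos 1 'a': at 4
pos 2 'b': at 5
pos 3 'c': at 6
pos 4 'a': at 7
pos 5 'c': at 8  ** P1@[1:5]
pos 6 'c': at 0 (fail-walked)
pos 7 'b': at 1
pos 8 'c': at 2
pos 9 'c': at 3  ** P0@[7:9]
pos 10 'b': at 1 (fail-walked)
pos 11 'a': at 4 (fail-walked)
pos 12 'b': at 5
pos 13 'c': at 6
pos 14 'a': at 7
pos 15 'c': at 8  ** P1@[11:15]
pos 16 'a': at 4 (fail-walked)
pos 17 'd': at 0 (fail-walked)
pos 18 'b': at 1
pos 19 'c': at 2
pos 20 'c': at 3  ** P0@[18:20]
pos 21 'b': at 1 (fail-walked)
pos 22 'c': at 2
pos 23 'b': at 1 (fail-walked)
pos 24 'a': at 4 (fail-walked)
pos 25 'b': at 5
pos 26 'c': at 6
pos 27 'a': at 7
pos 28 'c': at 8  ** P1@[24:28]
pos 29 'a': at 4 (fail-walked)
pos 30 'b': at 5
pos 31 'd': at 0 (fail-walked)
pos 32 'd': at 0
pos 33 'c': at 0
pos 34 'b': at 1
pos 35 'b': at 1 (fail-walked)
pos 36 'c': at 2
pos 37 'c': at 3  ** P0@[35:37]
pos 38 'b': at 1 (fail-walked)
pos 39 'c': at 2
pos 40 'c': at 3  ** P0@[38:40]
pos 41 'a': at 4 (fail-walked)

Result: [[5,1],[9,0],[15,1],[20,0],[28,1],[37,0],[40,0]]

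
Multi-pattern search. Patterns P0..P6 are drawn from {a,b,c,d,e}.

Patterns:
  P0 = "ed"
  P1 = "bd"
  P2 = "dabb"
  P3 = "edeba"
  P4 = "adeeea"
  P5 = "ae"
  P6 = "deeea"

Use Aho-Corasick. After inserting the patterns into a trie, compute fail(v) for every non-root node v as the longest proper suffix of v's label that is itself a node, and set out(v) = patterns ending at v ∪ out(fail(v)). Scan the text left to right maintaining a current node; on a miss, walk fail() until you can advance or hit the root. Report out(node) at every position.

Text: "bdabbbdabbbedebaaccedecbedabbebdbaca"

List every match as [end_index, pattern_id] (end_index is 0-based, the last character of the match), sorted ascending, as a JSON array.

Build automaton:
Trie (insert patterns):
  n0 'ε': a→12 b→3 d→5 e→1
  n1 'e': d→2
  n2 'ed': e→9  ←P0
  n3 'b': d→4
  n4 'bd': ·  ←P1
  n5 'd': a→6 e→19
  n6 'da': b→7
  n7 'dab': b→8
  n8 'dabb': ·  ←P2
  n9 'ede': b→10
  n10 'edeb': a→11
  n11 'edeba': ·  ←P3
  n12 'a': d→13 e→18
  n13 'ad': e→14
  n14 'ade': e→15
  n15 'adee': e→16
  n16 'adeee': a→17
  n17 'adeeea': ·  ←P4
  n18 'ae': ·  ←P5
  n19 'de': e→20
  n20 'dee': e→21
  n21 'deee': a→22
  n22 'deeea': ·  ←P6

BFS fail/out derivation:
  n1('e'): parent n0 fail=0; on 'e' 0 → fail=0;  out ∅∪∅=∅
  n3('b'): parent n0 fail=0; on 'b' 0 → fail=0;  out ∅∪∅=∅
  n5('d'): parent n0 fail=0; on 'd' 0 → fail=0;  out ∅∪∅=∅
  n12('a'): parent n0 fail=0; on 'a' 0 → fail=0;  out ∅∪∅=∅
  n2('ed'): parent n1 fail=0; on 'd' 0 → fail=5;  out {0}∪∅={0}
  n4('bd'): parent n3 fail=0; on 'd' 0 → fail=5;  out {1}∪∅={1}
  n6('da'): parent n5 fail=0; on 'a' 0 → fail=12;  out ∅∪∅=∅
  n13('ad'): parent n12 fail=0; on 'd' 0 → fail=5;  out ∅∪∅=∅
  n18('ae'): parent n12 fail=0; on 'e' 0 → fail=1;  out {5}∪∅={5}
  n19('de'): parent n5 fail=0; on 'e' 0 → fail=1;  out ∅∪∅=∅
  n7('dab'): parent n6 fail=12; on 'b' 12→0 → fail=3;  out ∅∪∅=∅
  n9('ede'): parent n2 fail=5; on 'e' 5 → fail=19;  out ∅∪∅=∅
  n14('ade'): parent n13 fail=5; on 'e' 5 → fail=19;  out ∅∪∅=∅
  n20('dee'): parent n19 fail=1; on 'e' 1→0 → fail=1;  out ∅∪∅=∅
  n8('dabb'): parent n7 fail=3; on 'b' 3→0 → fail=3;  out {2}∪∅={2}
  n10('edeb'): parent n9 fail=19; on 'b' 19→1→0 → fail=3;  out ∅∪∅=∅
  n15('adee'): parent n14 fail=19; on 'e' 19 → fail=20;  out ∅∪∅=∅
  n21('deee'): parent n20 fail=1; on 'e' 1→0 → fail=1;  out ∅∪∅=∅
  n11('edeba'): parent n10 fail=3; on 'a' 3→0 → fail=12;  out {3}∪∅={3}
  n16('adeee'): parent n15 fail=20; on 'e' 20 → fail=21;  out ∅∪∅=∅
  n22('deeea'): parent n21 fail=1; on 'a' 1→0 → fail=12;  out {6}∪∅={6}
  n17('adeeea'): parent n16 fail=21; on 'a' 21 → fail=22;  out {4}∪{6}={4,6}

Text stream:
i=0 'b': node 0→3
i=1 'd': node 3→4  ** P1@[0:1]
i=2 'a': node 4→6 (via fail)
i=3 'b': node 6→7
i=4 'b': node 7→8  ** P2@[1:4]
i=5 'b': node 8→3 (via fail)
i=6 'd': node 3→4  ** P1@[5:6]
i=7 'a': node 4→6 (via fail)
i=8 'b': node 6→7
i=9 'b': node 7→8  ** P2@[6:9]
i=10 'b': node 8→3 (via fail)
i=11 'e': node 3→1 (via fail)
i=12 'd': node 1→2  ** P0@[11:12]
i=13 'e': node 2→9
i=14 'b': node 9→10
i=15 'a': node 10→11  ** P3@[11:15]
i=16 'a': node 11→12 (via fail)
i=17 'c': node 12→0 (via fail)
i=18 'c': node 0→0
i=19 'e': node 0→1
i=20 'd': node 1→2  ** P0@[19:20]
i=21 'e': node 2→9
i=22 'c': node 9→0 (via fail)
i=23 'b': node 0→3
i=24 'e': node 3→1 (via fail)
i=25 'd': node 1→2  ** P0@[24:25]
i=26 'a': node 2→6 (via fail)
i=27 'b': node 6→7
i=28 'b': node 7→8  ** P2@[25:28]
i=29 'e': node 8→1 (via fail)
i=30 'b': node 1→3 (via fail)
i=31 'd': node 3→4  ** P1@[30:31]
i=32 'b': node 4→3 (via fail)
i=33 'a': node 3→12 (via fail)
i=34 'c': node 12→0 (via fail)
i=35 'a': node 0→12

Result: [[1,1],[4,2],[6,1],[9,2],[12,0],[15,3],[20,0],[25,0],[28,2],[31,1]]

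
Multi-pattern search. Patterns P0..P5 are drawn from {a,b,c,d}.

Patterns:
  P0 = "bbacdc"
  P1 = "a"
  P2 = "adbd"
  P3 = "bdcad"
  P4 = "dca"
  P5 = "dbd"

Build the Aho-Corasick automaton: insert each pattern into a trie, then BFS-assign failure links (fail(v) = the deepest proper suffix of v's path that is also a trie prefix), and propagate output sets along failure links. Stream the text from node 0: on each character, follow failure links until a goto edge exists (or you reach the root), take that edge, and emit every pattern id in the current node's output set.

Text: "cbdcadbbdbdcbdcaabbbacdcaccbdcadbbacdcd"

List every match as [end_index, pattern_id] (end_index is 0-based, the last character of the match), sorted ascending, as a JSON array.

Build automaton:
Trie (insert patterns):
  0='ε' goto a→7 b→1 d→15
  1='b' goto b→2 d→11
  2='bb' goto a→3
  3='bba' goto c→4
  4='bbac' goto d→5
  5='bbacd' goto c→6
  6='bbacdc' goto ·  ←P0
  7='a' goto d→8  ←P1
  8='ad' goto b→9
  9='adb' goto d→10
  10='adbd' goto ·  ←P2
  11='bd' goto c→12
  12='bdc' goto a→13
  13='bdca' goto d→14
  14='bdcad' goto ·  ←P3
  15='d' goto b→18 c→16
  16='dc' goto a→17
  17='dca' goto ·  ←P4
  18='db' goto d→19
  19='dbd' goto ·  ←P5

Failure links (BFS by depth):
  n1('b'): parent n0 fail=0; on 'b' 0 → fail=0;  out ∅∪∅=∅
  n7('a'): parent n0 fail=0; on 'a' 0 → fail=0;  out {1}∪∅={1}
  n15('d'): parent n0 fail=0; on 'd' 0 → fail=0;  out ∅∪∅=∅
  n2('bb'): parent n1 fail=0; on 'b' 0 → fail=1;  out ∅∪∅=∅
  n8('ad'): parent n7 fail=0; on 'd' 0 → fail=15;  out ∅∪∅=∅
  n11('bd'): parent n1 fail=0; on 'd' 0 → fail=15;  out ∅∪∅=∅
  n16('dc'): parent n15 fail=0; on 'c' 0 → fail=0;  out ∅∪∅=∅
  n18('db'): parent n15 fail=0; on 'b' 0 → fail=1;  out ∅∪∅=∅
  n3('bba'): parent n2 fail=1; on 'a' 1→0 → fail=7;  out ∅∪{1}={1}
  n9('adb'): parent n8 fail=15; on 'b' 15 → fail=18;  out ∅∪∅=∅
  n12('bdc'): parent n11 fail=15; on 'c' 15 → fail=16;  out ∅∪∅=∅
  n17('dca'): parent n16 fail=0; on 'a' 0 → fail=7;  out {4}∪{1}={1,4}
  n19('dbd'): parent n18 fail=1; on 'd' 1 → fail=11;  out {5}∪∅={5}
  n4('bbac'): parent n3 fail=7; on 'c' 7→0 → fail=0;  out ∅∪∅=∅
  n10('adbd'): parent n9 fail=18; on 'd' 18 → fail=19;  out {2}∪{5}={2,5}
  n13('bdca'): parent n12 fail=16; on 'a' 16 → fail=17;  out ∅∪{1,4}={1,4}
  n5('bbacd'): parent n4 fail=0; on 'd' 0 → fail=15;  out ∅∪∅=∅
  n14('bdcad'): parent n13 fail=17; on 'd' 17→7 → fail=8;  out {3}∪∅={3}
  n6('bbacdc'): parent n5 fail=15; on 'c' 15 → fail=16;  out {0}∪∅={0}

Run:
i=0 'c': node 0→0
i=1 'b': node 0→1
i=2 'd': node 1→11
i=3 'c': node 11→12
i=4 'a': node 12→13  ** P1@[4:4],P4@[2:4]
i=5 'd': node 13→14  ** P3@[1:5]
i=6 'b': node 14→9 (via fail)
i=7 'b': node 9→2 (via fail)
i=8 'd': node 2→11 (via fail)
i=9 'b': node 11→18 (via fail)
i=10 'd': node 18→19  ** P5@[8:10]
i=11 'c': node 19→12 (via fail)
i=12 'b': node 12→1 (via fail)
i=13 'd': node 1→11
i=14 'c': node 11→12
i=15 'a': node 12→13  ** P1@[15:15],P4@[13:15]
i=16 'a': node 13→7 (via fail)  ** P1@[16:16]
i=17 'b': node 7→1 (via fail)
i=18 'b': node 1→2
i=19 'b': node 2→2 (via fail)
i=20 'a': node 2→3  ** P1@[20:20]
i=21 'c': node 3→4
i=22 'd': node 4→5
i=23 'c': node 5→6  ** P0@[18:23]
i=24 'a': node 6→17 (via fail)  ** P1@[24:24],P4@[22:24]
i=25 'c': node 17→0 (via fail)
i=26 'c': node 0→0
i=27 'b': node 0→1
i=28 'd': node 1→11
i=29 'c': node 11→12
i=30 'a': node 12→13  ** P1@[30:30],P4@[28:30]
i=31 'd': node 13→14  ** P3@[27:31]
i=32 'b': node 14→9 (via fail)
i=33 'b': node 9→2 (via fail)
i=34 'a': node 2→3  ** P1@[34:34]
i=35 'c': node 3→4
i=36 'd': node 4→5
i=37 'c': node 5→6  ** P0@[32:37]
i=38 'd': node 6→15 (via fail)

All matches (sorted): [[4,1],[4,4],[5,3],[10,5],[15,1],[15,4],[16,1],[20,1],[23,0],[24,1],[24,4],[30,1],[30,4],[31,3],[34,1],[37,0]]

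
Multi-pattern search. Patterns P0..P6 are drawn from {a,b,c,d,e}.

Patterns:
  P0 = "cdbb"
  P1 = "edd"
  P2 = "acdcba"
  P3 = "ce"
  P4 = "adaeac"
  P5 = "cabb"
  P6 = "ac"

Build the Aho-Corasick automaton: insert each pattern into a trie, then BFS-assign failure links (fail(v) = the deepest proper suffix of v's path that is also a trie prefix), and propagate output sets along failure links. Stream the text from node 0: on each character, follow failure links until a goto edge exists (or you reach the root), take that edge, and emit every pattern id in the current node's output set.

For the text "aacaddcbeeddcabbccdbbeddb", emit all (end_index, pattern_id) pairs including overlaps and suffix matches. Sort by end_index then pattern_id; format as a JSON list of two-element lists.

Build:
Trie (insert patterns):
  n0 'ε': a→8 c→1 e→5
  n1 'c': a→20 d→2 e→14
  n2 'cd': b→3
  n3 'cdb': b→4
  n4 'cdbb': ·  [P0 ends]
  n5 'e': d→6
  n6 'ed': d→7
  n7 'edd': ·  [P1 ends]
  n8 'a': c→9 d→15
  n9 'ac': d→10  [P6 ends]
  n10 'acd': c→11
  n11 'acdc': b→12
  n12 'acdcb': a→13
  n13 'acdcba': ·  [P2 ends]
  n14 'ce': ·  [P3 ends]
  n15 'ad': a→16
  n16 'ada': e→17
  n17 'adae': a→18
  n18 'adaea': c→19
  n19 'adaeac': ·  [P4 ends]
  n20 'ca': b→21
  n21 'cab': b→22
  n22 'cabb': ·  [P5 ends]

BFS fail/out derivation:
  n1('c'): parent n0 fail=0; on 'c' 0 → fail=0;  out ∅∪∅=∅
  n5('e'): parent n0 fail=0; on 'e' 0 → fail=0;  out ∅∪∅=∅
  n8('a'): parent n0 fail=0; on 'a' 0 → fail=0;  out ∅∪∅=∅
  n2('cd'): parent n1 fail=0; on 'd' 0 → fail=0;  out ∅∪∅=∅
  n6('ed'): parent n5 fail=0; on 'd' 0 → fail=0;  out ∅∪∅=∅
  n9('ac'): parent n8 fail=0; on 'c' 0 → fail=1;  out {6}∪∅={6}
  n14('ce'): parent n1 fail=0; on 'e' 0 → fail=5;  out {3}∪∅={3}
  n15('ad'): parent n8 fail=0; on 'd' 0 → fail=0;  out ∅∪∅=∅
  n20('ca'): parent n1 fail=0; on 'a' 0 → fail=8;  out ∅∪∅=∅
  n3('cdb'): parent n2 fail=0; on 'b' 0 → fail=0;  out ∅∪∅=∅
  n7('edd'): parent n6 fail=0; on 'd' 0 → fail=0;  out {1}∪∅={1}
  n10('acd'): parent n9 fail=1; on 'd' 1 → fail=2;  out ∅∪∅=∅
  n16('ada'): parent n15 fail=0; on 'a' 0 → fail=8;  out ∅∪∅=∅
  n21('cab'): parent n20 fail=8; on 'b' 8→0 → fail=0;  out ∅∪∅=∅
  n4('cdbb'): parent n3 fail=0; on 'b' 0 → fail=0;  out {0}∪∅={0}
  n11('acdc'): parent n10 fail=2; on 'c' 2→0 → fail=1;  out ∅∪∅=∅
  n17('adae'): parent n16 fail=8; on 'e' 8→0 → fail=5;  out ∅∪∅=∅
  n22('cabb'): parent n21 fail=0; on 'b' 0 → fail=0;  out {5}∪∅={5}
  n12('acdcb'): parent n11 fail=1; on 'b' 1→0 → fail=0;  out ∅∪∅=∅
  n18('adaea'): parent n17 fail=5; on 'a' 5→0 → fail=8;  out ∅∪∅=∅
  n13('acdcba'): parent n12 fail=0; on 'a' 0 → fail=8;  out {2}∪∅={2}
  n19('adaeac'): parent n18 fail=8; on 'c' 8 → fail=9;  out {4}∪{6}={4,6}

Text stream:
i=0 'a': node 0→8
i=1 'a': node 8→8 (fail-walked)
i=2 'c': node 8→9  → match P6@[1:2]
i=3 'a': node 9→20 (fail-walked)
i=4 'd': node 20→15 (fail-walked)
i=5 'd': node 15→0 (fail-walked)
i=6 'c': node 0→1
i=7 'b': node 1→0 (fail-walked)
i=8 'e': node 0→5
i=9 'e': node 5→5 (fail-walked)
i=10 'd': node 5→6
i=11 'd': node 6→7  → match P1@[9:11]
i=12 'c': node 7→1 (fail-walked)
i=13 'a': node 1→20
i=14 'b': node 20→21
i=15 'b': node 21→22  → match P5@[12:15]
i=16 'c': node 22→1 (fail-walked)
i=17 'c': node 1→1 (fail-walked)
i=18 'd': node 1→2
i=19 'b': node 2→3
i=20 'b': node 3→4  → match P0@[17:20]
i=21 'e': node 4→5 (fail-walked)
i=22 'd': node 5→6
i=23 'd': node 6→7  → match P1@[21:23]
i=24 'b': node 7→0 (fail-walked)

Matches: [[2,6],[11,1],[15,5],[20,0],[23,1]]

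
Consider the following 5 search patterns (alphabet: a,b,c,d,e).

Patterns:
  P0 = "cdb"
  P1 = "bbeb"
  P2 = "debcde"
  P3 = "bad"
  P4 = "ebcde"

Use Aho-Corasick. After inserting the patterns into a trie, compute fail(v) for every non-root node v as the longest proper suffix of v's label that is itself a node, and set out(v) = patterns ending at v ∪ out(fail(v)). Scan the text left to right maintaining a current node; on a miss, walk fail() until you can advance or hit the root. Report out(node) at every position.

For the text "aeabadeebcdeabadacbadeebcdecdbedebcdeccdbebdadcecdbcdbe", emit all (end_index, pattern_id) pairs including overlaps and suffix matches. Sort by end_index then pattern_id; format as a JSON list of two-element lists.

Construct AC machine:
Trie nodes:
  0='ε' goto b→4 c→1 d→8 e→16
  1='c' goto d→2
  2='cd' goto b→3
  3='cdb' goto ·  ←P0
  4='b' goto a→14 b→5
  5='bb' goto e→6
  6='bbe' goto b→7
  7='bbeb' goto ·  ←P1
  8='d' goto e→9
  9='de' goto b→10
  10='deb' goto c→11
  11='debc' goto d→12
  12='debcd' goto e→13
  13='debcde' goto ·  ←P2
  14='ba' goto d→15
  15='bad' goto ·  ←P3
  16='e' goto b→17
  17='eb' goto c→18
  18='ebc' goto d→19
  19='ebcd' goto e→20
  20='ebcde' goto ·  ←P4

BFS fail/out derivation:
  fail(1) 'c': from fail(0)=0 chase 'c': 0 ⇒ 0;  out=∅∪out(0)=∅
  fail(4) 'b': from fail(0)=0 chase 'b': 0 ⇒ 0;  out=∅∪out(0)=∅
  fail(8) 'd': from fail(0)=0 chase 'd': 0 ⇒ 0;  out=∅∪out(0)=∅
  fail(16) 'e': from fail(0)=0 chase 'e': 0 ⇒ 0;  out=∅∪out(0)=∅
  fail(2) 'cd': from fail(1)=0 chase 'd': 0 ⇒ 8;  out=∅∪out(8)=∅
  fail(5) 'bb': from fail(4)=0 chase 'b': 0 ⇒ 4;  out=∅∪out(4)=∅
  fail(9) 'de': from fail(8)=0 chase 'e': 0 ⇒ 16;  out=∅∪out(16)=∅
  fail(14) 'ba': from fail(4)=0 chase 'a': 0 ⇒ 0;  out=∅∪out(0)=∅
  fail(17) 'eb': from fail(16)=0 chase 'b': 0 ⇒ 4;  out=∅∪out(4)=∅
  fail(3) 'cdb': from fail(2)=8 chase 'b': 8→0 ⇒ 4;  out={0}∪out(4)={0}
  fail(6) 'bbe': from fail(5)=4 chase 'e': 4→0 ⇒ 16;  out=∅∪out(16)=∅
  fail(10) 'deb': from fail(9)=16 chase 'b': 16 ⇒ 17;  out=∅∪out(17)=∅
  fail(15) 'bad': from fail(14)=0 chase 'd': 0 ⇒ 8;  out={3}∪out(8)={3}
  fail(18) 'ebc': from fail(17)=4 chase 'c': 4→0 ⇒ 1;  out=∅∪out(1)=∅
  fail(7) 'bbeb': from fail(6)=16 chase 'b': 16 ⇒ 17;  out={1}∪out(17)={1}
  fail(11) 'debc': from fail(10)=17 chase 'c': 17 ⇒ 18;  out=∅∪out(18)=∅
  fail(19) 'ebcd': from fail(18)=1 chase 'd': 1 ⇒ 2;  out=∅∪out(2)=∅
  fail(12) 'debcd': from fail(11)=18 chase 'd': 18 ⇒ 19;  out=∅∪out(19)=∅
  fail(20) 'ebcde': from fail(19)=2 chase 'e': 2→8 ⇒ 9;  out={4}∪out(9)={4}
  fail(13) 'debcde': from fail(12)=19 chase 'e': 19 ⇒ 20;  out={2}∪out(20)={2,4}

Run:
pos 0 'a': at 0
pos 1 'e': at 16
pos 2 'a': at 0 (fail-walked)
pos 3 'b': at 4
pos 4 'a': at 14
pos 5 'd': at 15  emit P3@[3:5]
pos 6 'e': at 9 (fail-walked)
pos 7 'e': at 16 (fail-walked)
pos 8 'b': at 17
pos 9 'c': at 18
pos 10 'd': at 19
pos 11 'e': at 20  emit P4@[7:11]
pos 12 'a': at 0 (fail-walked)
pos 13 'b': at 4
pos 14 'a': at 14
pos 15 'd': at 15  emit P3@[13:15]
pos 16 'a': at 0 (fail-walked)
pos 17 'c': at 1
pos 18 'b': at 4 (fail-walked)
pos 19 'a': at 14
pos 20 'd': at 15  emit P3@[18:20]
pos 21 'e': at 9 (fail-walked)
pos 22 'e': at 16 (fail-walked)
pos 23 'b': at 17
pos 24 'c': at 18
pos 25 'd': at 19
pos 26 'e': at 20  emit P4@[22:26]
pos 27 'c': at 1 (fail-walked)
pos 28 'd': at 2
pos 29 'b': at 3  emit P0@[27:29]
pos 30 'e': at 16 (fail-walked)
pos 31 'd': at 8 (fail-walked)
pos 32 'e': at 9
pos 33 'b': at 10
pos 34 'c': at 11
pos 35 'd': at 12
pos 36 'e': at 13  emit P2@[31:36],P4@[32:36]
pos 37 'c': at 1 (fail-walked)
pos 38 'c': at 1 (fail-walked)
pos 39 'd': at 2
pos 40 'b': at 3  emit P0@[38:40]
pos 41 'e': at 16 (fail-walked)
pos 42 'b': at 17
pos 43 'd': at 8 (fail-walked)
pos 44 'a': at 0 (fail-walked)
pos 45 'd': at 8
pos 46 'c': at 1 (fail-walked)
pos 47 'e': at 16 (fail-walked)
pos 48 'c': at 1 (fail-walked)
pos 49 'd': at 2
pos 50 'b': at 3  emit P0@[48:50]
pos 51 'c': at 1 (fail-walked)
pos 52 'd': at 2
pos 53 'b': at 3  emit P0@[51:53]
pos 54 'e': at 16 (fail-walked)

Result: [[5,3],[11,4],[15,3],[20,3],[26,4],[29,0],[36,2],[36,4],[40,0],[50,0],[53,0]]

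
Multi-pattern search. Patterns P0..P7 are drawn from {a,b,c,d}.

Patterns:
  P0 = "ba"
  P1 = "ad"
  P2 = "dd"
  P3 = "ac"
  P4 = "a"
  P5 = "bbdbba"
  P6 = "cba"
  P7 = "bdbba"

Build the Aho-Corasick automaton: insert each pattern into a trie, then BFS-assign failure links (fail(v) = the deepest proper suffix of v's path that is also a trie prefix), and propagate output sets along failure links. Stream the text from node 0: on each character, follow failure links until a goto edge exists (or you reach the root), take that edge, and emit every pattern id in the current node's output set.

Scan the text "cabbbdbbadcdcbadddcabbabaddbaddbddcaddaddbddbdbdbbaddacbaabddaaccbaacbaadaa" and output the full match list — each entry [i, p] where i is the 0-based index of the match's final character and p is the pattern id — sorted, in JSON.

Build:
Trie (insert patterns):
  0='ε' goto a→3 b→1 c→13 d→5
  1='b' goto a→2 b→8 d→16
  2='ba' goto ·  ←P0
  3='a' goto c→7 d→4  ←P4
  4='ad' goto ·  ←P1
  5='d' goto d→6
  6='dd' goto ·  ←P2
  7='ac' goto ·  ←P3
  8='bb' goto d→9
  9='bbd' goto b→10
  10='bbdb' goto b→11
  11='bbdbb' goto a→12
  12='bbdbba' goto ·  ←P5
  13='c' goto b→14
  14='cb' goto a→15
  15='cba' goto ·  ←P6
  16='bd' goto b→17
  17='bdb' goto b→18
  18='bdbb' goto a→19
  19='bdbba' goto ·  ←P7

Failure links (BFS by depth):
  n1('b'): parent n0 fail=0; on 'b' 0 → fail=0;  out ∅∪∅=∅
  n3('a'): parent n0 fail=0; on 'a' 0 → fail=0;  out {4}∪∅={4}
  n5('d'): parent n0 fail=0; on 'd' 0 → fail=0;  out ∅∪∅=∅
  n13('c'): parent n0 fail=0; on 'c' 0 → fail=0;  out ∅∪∅=∅
  n2('ba'): parent n1 fail=0; on 'a' 0 → fail=3;  out {0}∪{4}={0,4}
  n4('ad'): parent n3 fail=0; on 'd' 0 → fail=5;  out {1}∪∅={1}
  n6('dd'): parent n5 fail=0; on 'd' 0 → fail=5;  out {2}∪∅={2}
  n7('ac'): parent n3 fail=0; on 'c' 0 → fail=13;  out {3}∪∅={3}
  n8('bb'): parent n1 fail=0; on 'b' 0 → fail=1;  out ∅∪∅=∅
  n14('cb'): parent n13 fail=0; on 'b' 0 → fail=1;  out ∅∪∅=∅
  n16('bd'): parent n1 fail=0; on 'd' 0 → fail=5;  out ∅∪∅=∅
  n9('bbd'): parent n8 fail=1; on 'd' 1 → fail=16;  out ∅∪∅=∅
  n15('cba'): parent n14 fail=1; on 'a' 1 → fail=2;  out {6}∪{0,4}={0,4,6}
  n17('bdb'): parent n16 fail=5; on 'b' 5→0 → fail=1;  out ∅∪∅=∅
  n10('bbdb'): parent n9 fail=16; on 'b' 16 → fail=17;  out ∅∪∅=∅
  n18('bdbb'): parent n17 fail=1; on 'b' 1 → fail=8;  out ∅∪∅=∅
  n11('bbdbb'): parent n10 fail=17; on 'b' 17 → fail=18;  out ∅∪∅=∅
  n19('bdbba'): parent n18 fail=8; on 'a' 8→1 → fail=2;  out {7}∪{0,4}={0,4,7}
  n12('bbdbba'): parent n11 fail=18; on 'a' 18 → fail=19;  out {5}∪{0,4,7}={0,4,5,7}

Run:
[0] read 'c'  n0⇒n13
[1] read 'a'  n13⇒n3 ·f  → match P4@[1:1]
[2] read 'b'  n3⇒n1 ·f
[3] read 'b'  n1⇒n8
[4] read 'b'  n8⇒n8 ·f
[5] read 'd'  n8⇒n9
[6] read 'b'  n9⇒n10
[7] read 'b'  n10⇒n11
[8] read 'a'  n11⇒n12  → match P0@[7:8],P4@[8:8],P5@[3:8],P7@[4:8]
[9] read 'd'  n12⇒n4 ·f  → match P1@[8:9]
[10] read 'c'  n4⇒n13 ·f
[11] read 'd'  n13⇒n5 ·f
[12] read 'c'  n5⇒n13 ·f
[13] read 'b'  n13⇒n14
[14] read 'a'  n14⇒n15  → match P0@[13:14],P4@[14:14],P6@[12:14]
[15] read 'd'  n15⇒n4 ·f  → match P1@[14:15]
[16] read 'd'  n4⇒n6 ·f  → match P2@[15:16]
[17] read 'd'  n6⇒n6 ·f  → match P2@[16:17]
[18] read 'c'  n6⇒n13 ·f
[19] read 'a'  n13⇒n3 ·f  → match P4@[19:19]
[20] read 'b'  n3⇒n1 ·f
[21] read 'b'  n1⇒n8
[22] read 'a'  n8⇒n2 ·f  → match P0@[21:22],P4@[22:22]
[23] read 'b'  n2⇒n1 ·f
[24] read 'a'  n1⇒n2  → match P0@[23:24],P4@[24:24]
[25] read 'd'  n2⇒n4 ·f  → match P1@[24:25]
[26] read 'd'  n4⇒n6 ·f  → match P2@[25:26]
[27] read 'b'  n6⇒n1 ·f
[28] read 'a'  n1⇒n2  → match P0@[27:28],P4@[28:28]
[29] read 'd'  n2⇒n4 ·f  → match P1@[28:29]
[30] read 'd'  n4⇒n6 ·f  → match P2@[29:30]
[31] read 'b'  n6⇒n1 ·f
[32] read 'd'  n1⇒n16
[33] read 'd'  n16⇒n6 ·f  → match P2@[32:33]
[34] read 'c'  n6⇒n13 ·f
[35] read 'a'  n13⇒n3 ·f  → match P4@[35:35]
[36] read 'd'  n3⇒n4  → match P1@[35:36]
[37] read 'd'  n4⇒n6 ·f  → match P2@[36:37]
[38] read 'a'  n6⇒n3 ·f  → match P4@[38:38]
[39] read 'd'  n3⇒n4  → match P1@[38:39]
[40] read 'd'  n4⇒n6 ·f  → match P2@[39:40]
[41] read 'b'  n6⇒n1 ·f
[42] read 'd'  n1⇒n16
[43] read 'd'  n16⇒n6 ·f  → match P2@[42:43]
[44] read 'b'  n6⇒n1 ·f
[45] read 'd'  n1⇒n16
[46] read 'b'  n16⇒n17
[47] read 'd'  n17⇒n16 ·f
[48] read 'b'  n16⇒n17
[49] read 'b'  n17⇒n18
[50] read 'a'  n18⇒n19  → match P0@[49:50],P4@[50:50],P7@[46:50]
[51] read 'd'  n19⇒n4 ·f  → match P1@[50:51]
[52] read 'd'  n4⇒n6 ·f  → match P2@[51:52]
[53] read 'a'  n6⇒n3 ·f  → match P4@[53:53]
[54] read 'c'  n3⇒n7  → match P3@[53:54]
[55] read 'b'  n7⇒n14 ·f
[56] read 'a'  n14⇒n15  → match P0@[55:56],P4@[56:56],P6@[54:56]
[57] read 'a'  n15⇒n3 ·f  → match P4@[57:57]
[58] read 'b'  n3⇒n1 ·f
[59] read 'd'  n1⇒n16
[60] read 'd'  n16⇒n6 ·f  → match P2@[59:60]
[61] read 'a'  n6⇒n3 ·f  → match P4@[61:61]
[62] read 'a'  n3⇒n3 ·f  → match P4@[62:62]
[63] read 'c'  n3⇒n7  → match P3@[62:63]
[64] read 'c'  n7⇒n13 ·f
[65] read 'b'  n13⇒n14
[66] read 'a'  n14⇒n15  → match P0@[65:66],P4@[66:66],P6@[64:66]
[67] read 'a'  n15⇒n3 ·f  → match P4@[67:67]
[68] read 'c'  n3⇒n7  → match P3@[67:68]
[69] read 'b'  n7⇒n14 ·f
[70] read 'a'  n14⇒n15  → match P0@[69:70],P4@[70:70],P6@[68:70]
[71] read 'a'  n15⇒n3 ·f  → match P4@[71:71]
[72] read 'd'  n3⇒n4  → match P1@[71:72]
[73] read 'a'  n4⇒n3 ·f  → match P4@[73:73]
[74] read 'a'  n3⇒n3 ·f  → match P4@[74:74]

Matches: [[1,4],[8,0],[8,4],[8,5],[8,7],[9,1],[14,0],[14,4],[14,6],[15,1],[16,2],[17,2],[19,4],[22,0],[22,4],[24,0],[24,4],[25,1],[26,2],[28,0],[28,4],[29,1],[30,2],[33,2],[35,4],[36,1],[37,2],[38,4],[39,1],[40,2],[43,2],[50,0],[50,4],[50,7],[51,1],[52,2],[53,4],[54,3],[56,0],[56,4],[56,6],[57,4],[60,2],[61,4],[62,4],[63,3],[66,0],[66,4],[66,6],[67,4],[68,3],[70,0],[70,4],[70,6],[71,4],[72,1],[73,4],[74,4]]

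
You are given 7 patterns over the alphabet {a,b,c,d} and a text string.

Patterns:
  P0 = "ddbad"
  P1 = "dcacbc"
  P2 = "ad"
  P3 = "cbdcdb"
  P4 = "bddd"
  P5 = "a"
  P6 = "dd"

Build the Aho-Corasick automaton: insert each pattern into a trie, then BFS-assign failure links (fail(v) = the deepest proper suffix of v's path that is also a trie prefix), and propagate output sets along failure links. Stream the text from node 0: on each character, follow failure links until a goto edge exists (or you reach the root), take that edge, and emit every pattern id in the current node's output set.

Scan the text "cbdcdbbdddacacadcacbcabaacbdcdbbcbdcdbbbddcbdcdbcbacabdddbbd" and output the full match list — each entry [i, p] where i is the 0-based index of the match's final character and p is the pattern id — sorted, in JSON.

Build:
Trie (insert patterns):
  n0 'ε': a→11 b→19 c→13 d→1
  n1 'd': c→6 d→2
  n2 'dd': b→3  ←P6
  n3 'ddb': a→4
  n4 'ddba': d→5
  n5 'ddbad': ·  ←P0
  n6 'dc': a→7
  n7 'dca': c→8
  n8 'dcac': b→9
  n9 'dcacb': c→10
  n10 'dcacbc': ·  ←P1
  n11 'a': d→12  ←P5
  n12 'ad': ·  ←P2
  n13 'c': b→14
  n14 'cb': d→15
  n15 'cbd': c→16
  n16 'cbdc': d→17
  n17 'cbdcd': b→18
  n18 'cbdcdb': ·  ←P3
  n19 'b': d→20
  n20 'bd': d→21
  n21 'bdd': d→22
  n22 'bddd': ·  ←P4

BFS fail/out derivation:
  fail(1) 'd': from fail(0)=0 chase 'd': 0 ⇒ 0;  out=∅∪out(0)=∅
  fail(11) 'a': from fail(0)=0 chase 'a': 0 ⇒ 0;  out={5}∪out(0)={5}
  fail(13) 'c': from fail(0)=0 chase 'c': 0 ⇒ 0;  out=∅∪out(0)=∅
  fail(19) 'b': from fail(0)=0 chase 'b': 0 ⇒ 0;  out=∅∪out(0)=∅
  fail(2) 'dd': from fail(1)=0 chase 'd': 0 ⇒ 1;  out={6}∪out(1)={6}
  fail(6) 'dc': from fail(1)=0 chase 'c': 0 ⇒ 13;  out=∅∪out(13)=∅
  fail(12) 'ad': from fail(11)=0 chase 'd': 0 ⇒ 1;  out={2}∪out(1)={2}
  fail(14) 'cb': from fail(13)=0 chase 'b': 0 ⇒ 19;  out=∅∪out(19)=∅
  fail(20) 'bd': from fail(19)=0 chase 'd': 0 ⇒ 1;  out=∅∪out(1)=∅
  fail(3) 'ddb': from fail(2)=1 chase 'b': 1→0 ⇒ 19;  out=∅∪out(19)=∅
  fail(7) 'dca': from fail(6)=13 chase 'a': 13→0 ⇒ 11;  out=∅∪out(11)={5}
  fail(15) 'cbd': from fail(14)=19 chase 'd': 19 ⇒ 20;  out=∅∪out(20)=∅
  fail(21) 'bdd': from fail(20)=1 chase 'd': 1 ⇒ 2;  out=∅∪out(2)={6}
  fail(4) 'ddba': from fail(3)=19 chase 'a': 19→0 ⇒ 11;  out=∅∪out(11)={5}
  fail(8) 'dcac': from fail(7)=11 chase 'c': 11→0 ⇒ 13;  out=∅∪out(13)=∅
  fail(16) 'cbdc': from fail(15)=20 chase 'c': 20→1 ⇒ 6;  out=∅∪out(6)=∅
  fail(22) 'bddd': from fail(21)=2 chase 'd': 2→1 ⇒ 2;  out={4}∪out(2)={4,6}
  fail(5) 'ddbad': from fail(4)=11 chase 'd': 11 ⇒ 12;  out={0}∪out(12)={0,2}
  fail(9) 'dcacb': from fail(8)=13 chase 'b': 13 ⇒ 14;  out=∅∪out(14)=∅
  fail(17) 'cbdcd': from fail(16)=6 chase 'd': 6→13→0 ⇒ 1;  out=∅∪out(1)=∅
  fail(10) 'dcacbc': from fail(9)=14 chase 'c': 14→19→0 ⇒ 13;  out={1}∪out(13)={1}
  fail(18) 'cbdcdb': from fail(17)=1 chase 'b': 1→0 ⇒ 19;  out={3}∪out(19)={3}

Run:
[0] read 'c'  n0⇒n13
[1] read 'b'  n13⇒n14
[2] read 'd'  n14⇒n15
[3] read 'c'  n15⇒n16
[4] read 'd'  n16⇒n17
[5] read 'b'  n17⇒n18  → match P3@[0:5]
[6] read 'b'  n18⇒n19 (via fail)
[7] read 'd'  n19⇒n20
[8] read 'd'  n20⇒n21  → match P6@[7:8]
[9] read 'd'  n21⇒n22  → match P4@[6:9],P6@[8:9]
[10] read 'a'  n22⇒n11 (via fail)  → match P5@[10:10]
[11] read 'c'  n11⇒n13 (via fail)
[12] read 'a'  n13⇒n11 (via fail)  → match P5@[12:12]
[13] read 'c'  n11⇒n13 (via fail)
[14] read 'a'  n13⇒n11 (via fail)  → match P5@[14:14]
[15] read 'd'  n11⇒n12  → match P2@[14:15]
[16] read 'c'  n12⇒n6 (via fail)
[17] read 'a'  n6⇒n7  → match P5@[17:17]
[18] read 'c'  n7⇒n8
[19] read 'b'  n8⇒n9
[20] read 'c'  n9⇒n10  → match P1@[15:20]
[21] read 'a'  n10⇒n11 (via fail)  → match P5@[21:21]
[22] read 'b'  n11⇒n19 (via fail)
[23] read 'a'  n19⇒n11 (via fail)  → match P5@[23:23]
[24] read 'a'  n11⇒n11 (via fail)  → match P5@[24:24]
[25] read 'c'  n11⇒n13 (via fail)
[26] read 'b'  n13⇒n14
[27] read 'd'  n14⇒n15
[28] read 'c'  n15⇒n16
[29] read 'd'  n16⇒n17
[30] read 'b'  n17⇒n18  → match P3@[25:30]
[31] read 'b'  n18⇒n19 (via fail)
[32] read 'c'  n19⇒n13 (via fail)
[33] read 'b'  n13⇒n14
[34] read 'd'  n14⇒n15
[35] read 'c'  n15⇒n16
[36] read 'd'  n16⇒n17
[37] read 'b'  n17⇒n18  → match P3@[32:37]
[38] read 'b'  n18⇒n19 (via fail)
[39] read 'b'  n19⇒n19 (via fail)
[40] read 'd'  n19⇒n20
[41] read 'd'  n20⇒n21  → match P6@[40:41]
[42] read 'c'  n21⇒n6 (via fail)
[43] read 'b'  n6⇒n14 (via fail)
[44] read 'd'  n14⇒n15
[45] read 'c'  n15⇒n16
[46] read 'd'  n16⇒n17
[47] read 'b'  n17⇒n18  → match P3@[42:47]
[48] read 'c'  n18⇒n13 (via fail)
[49] read 'b'  n13⇒n14
[50] read 'a'  n14⇒n11 (via fail)  → match P5@[50:50]
[51] read 'c'  n11⇒n13 (via fail)
[52] read 'a'  n13⇒n11 (via fail)  → match P5@[52:52]
[53] read 'b'  n11⇒n19 (via fail)
[54] read 'd'  n19⇒n20
[55] read 'd'  n20⇒n21  → match P6@[54:55]
[56] read 'd'  n21⇒n22  → match P4@[53:56],P6@[55:56]
[57] read 'b'  n22⇒n3 (via fail)
[58] read 'b'  n3⇒n19 (via fail)
[59] read 'd'  n19⇒n20

Matches: [[5,3],[8,6],[9,4],[9,6],[10,5],[12,5],[14,5],[15,2],[17,5],[20,1],[21,5],[23,5],[24,5],[30,3],[37,3],[41,6],[47,3],[50,5],[52,5],[55,6],[56,4],[56,6]]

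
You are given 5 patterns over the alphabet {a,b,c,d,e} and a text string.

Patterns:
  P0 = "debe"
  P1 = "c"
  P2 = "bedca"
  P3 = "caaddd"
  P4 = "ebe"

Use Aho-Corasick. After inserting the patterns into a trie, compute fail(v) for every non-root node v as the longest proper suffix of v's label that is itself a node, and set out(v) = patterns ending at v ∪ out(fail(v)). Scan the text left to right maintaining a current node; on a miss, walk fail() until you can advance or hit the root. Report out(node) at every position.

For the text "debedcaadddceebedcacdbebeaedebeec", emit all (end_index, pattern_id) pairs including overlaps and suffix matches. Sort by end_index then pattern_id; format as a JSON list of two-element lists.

Build:
Trie (insert patterns):
  n0 'ε': b→6 c→5 d→1 e→16
  n1 'd': e→2
  n2 'de': b→3
  n3 'deb': e→4
  n4 'debe': ·  ←P0
  n5 'c': a→11  ←P1
  n6 'b': e→7
  n7 'be': d→8
  n8 'bed': c→9
  n9 'bedc': a→10
  n10 'bedca': ·  ←P2
  n11 'ca': a→12
  n12 'caa': d→13
  n13 'caad': d→14
  n14 'caadd': d→15
  n15 'caaddd': ·  ←P3
  n16 'e': b→17
  n17 'eb': e→18
  n18 'ebe': ·  ←P4

BFS fail/out derivation:
  fail(1) 'd': from fail(0)=0 chase 'd': 0 ⇒ 0;  out=∅∪out(0)=∅
  fail(5) 'c': from fail(0)=0 chase 'c': 0 ⇒ 0;  out={1}∪out(0)={1}
  fail(6) 'b': from fail(0)=0 chase 'b': 0 ⇒ 0;  out=∅∪out(0)=∅
  fail(16) 'e': from fail(0)=0 chase 'e': 0 ⇒ 0;  out=∅∪out(0)=∅
  fail(2) 'de': from fail(1)=0 chase 'e': 0 ⇒ 16;  out=∅∪out(16)=∅
  fail(7) 'be': from fail(6)=0 chase 'e': 0 ⇒ 16;  out=∅∪out(16)=∅
  fail(11) 'ca': from fail(5)=0 chase 'a': 0 ⇒ 0;  out=∅∪out(0)=∅
  fail(17) 'eb': from fail(16)=0 chase 'b': 0 ⇒ 6;  out=∅∪out(6)=∅
  fail(3) 'deb': from fail(2)=16 chase 'b': 16 ⇒ 17;  out=∅∪out(17)=∅
  fail(8) 'bed': from fail(7)=16 chase 'd': 16→0 ⇒ 1;  out=∅∪out(1)=∅
  fail(12) 'caa': from fail(11)=0 chase 'a': 0 ⇒ 0;  out=∅∪out(0)=∅
  fail(18) 'ebe': from fail(17)=6 chase 'e': 6 ⇒ 7;  out={4}∪out(7)={4}
  fail(4) 'debe': from fail(3)=17 chase 'e': 17 ⇒ 18;  out={0}∪out(18)={0,4}
  fail(9) 'bedc': from fail(8)=1 chase 'c': 1→0 ⇒ 5;  out=∅∪out(5)={1}
  fail(13) 'caad': from fail(12)=0 chase 'd': 0 ⇒ 1;  out=∅∪out(1)=∅
  fail(10) 'bedca': from fail(9)=5 chase 'a': 5 ⇒ 11;  out={2}∪out(11)={2}
  fail(14) 'caadd': from fail(13)=1 chase 'd': 1→0 ⇒ 1;  out=∅∪out(1)=∅
  fail(15) 'caaddd': from fail(14)=1 chase 'd': 1→0 ⇒ 1;  out={3}∪out(1)={3}

Run:
[0] read 'd'  n0⇒n1
[1] read 'e'  n1⇒n2
[2] read 'b'  n2⇒n3
[3] read 'e'  n3⇒n4  emit P0@[0:3],P4@[1:3]
[4] read 'd'  n4⇒n8 ·f
[5] read 'c'  n8⇒n9  emit P1@[5:5]
[6] read 'a'  n9⇒n10  emit P2@[2:6]
[7] read 'a'  n10⇒n12 ·f
[8] read 'd'  n12⇒n13
[9] read 'd'  n13⇒n14
[10] read 'd'  n14⇒n15  emit P3@[5:10]
[11] read 'c'  n15⇒n5 ·f  emit P1@[11:11]
[12] read 'e'  n5⇒n16 ·f
[13] read 'e'  n16⇒n16 ·f
[14] read 'b'  n16⇒n17
[15] read 'e'  n17⇒n18  emit P4@[13:15]
[16] read 'd'  n18⇒n8 ·f
[17] read 'c'  n8⇒n9  emit P1@[17:17]
[18] read 'a'  n9⇒n10  emit P2@[14:18]
[19] read 'c'  n10⇒n5 ·f  emit P1@[19:19]
[20] read 'd'  n5⇒n1 ·f
[21] read 'b'  n1⇒n6 ·f
[22] read 'e'  n6⇒n7
[23] read 'b'  n7⇒n17 ·f
[24] read 'e'  n17⇒n18  emit P4@[22:24]
[25] read 'a'  n18⇒n0 ·f
[26] read 'e'  n0⇒n16
[27] read 'd'  n16⇒n1 ·f
[28] read 'e'  n1⇒n2
[29] read 'b'  n2⇒n3
[30] read 'e'  n3⇒n4  emit P0@[27:30],P4@[28:30]
[31] read 'e'  n4⇒n16 ·f
[32] read 'c'  n16⇒n5 ·f  emit P1@[32:32]

Matches: [[3,0],[3,4],[5,1],[6,2],[10,3],[11,1],[15,4],[17,1],[18,2],[19,1],[24,4],[30,0],[30,4],[32,1]]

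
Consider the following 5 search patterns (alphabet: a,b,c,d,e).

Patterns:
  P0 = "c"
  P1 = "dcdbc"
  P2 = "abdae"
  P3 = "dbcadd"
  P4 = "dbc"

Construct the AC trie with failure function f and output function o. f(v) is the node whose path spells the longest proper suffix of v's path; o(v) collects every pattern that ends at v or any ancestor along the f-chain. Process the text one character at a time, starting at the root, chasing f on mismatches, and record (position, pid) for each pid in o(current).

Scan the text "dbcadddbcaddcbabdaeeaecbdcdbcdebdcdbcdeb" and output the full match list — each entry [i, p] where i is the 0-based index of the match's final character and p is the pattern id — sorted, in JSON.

Build automaton:
Trie nodes:
  0='ε' goto a→7 c→1 d→2
  1='c' goto ·  [P0 ends]
  2='d' goto b→12 c→3
  3='dc' goto d→4
  4='dcd' goto b→5
  5='dcdb' goto c→6
  6='dcdbc' goto ·  [P1 ends]
  7='a' goto b→8
  8='ab' goto d→9
  9='abd' goto a→10
  10='abda' goto e→11
  11='abdae' goto ·  [P2 ends]
  12='db' goto c→13
  13='dbc' goto a→14  [P4 ends]
  14='dbca' goto d→15
  15='dbcad' goto d→16
  16='dbcadd' goto ·  [P3 ends]

BFS fail/out derivation:
  fail(1) 'c': from fail(0)=0 chase 'c': 0 ⇒ 0;  out={0}∪out(0)={0}
  fail(2) 'd': from fail(0)=0 chase 'd': 0 ⇒ 0;  out=∅∪out(0)=∅
  fail(7) 'a': from fail(0)=0 chase 'a': 0 ⇒ 0;  out=∅∪out(0)=∅
  fail(3) 'dc': from fail(2)=0 chase 'c': 0 ⇒ 1;  out=∅∪out(1)={0}
  fail(8) 'ab': from fail(7)=0 chase 'b': 0 ⇒ 0;  out=∅∪out(0)=∅
  fail(12) 'db': from fail(2)=0 chase 'b': 0 ⇒ 0;  out=∅∪out(0)=∅
  fail(4) 'dcd': from fail(3)=1 chase 'd': 1→0 ⇒ 2;  out=∅∪out(2)=∅
  fail(9) 'abd': from fail(8)=0 chase 'd': 0 ⇒ 2;  out=∅∪out(2)=∅
  fail(13) 'dbc': from fail(12)=0 chase 'c': 0 ⇒ 1;  out={4}∪out(1)={0,4}
  fail(5) 'dcdb': from fail(4)=2 chase 'b': 2 ⇒ 12;  out=∅∪out(12)=∅
  fail(10) 'abda': from fail(9)=2 chase 'a': 2→0 ⇒ 7;  out=∅∪out(7)=∅
  fail(14) 'dbca': from fail(13)=1 chase 'a': 1→0 ⇒ 7;  out=∅∪out(7)=∅
  fail(6) 'dcdbc': from fail(5)=12 chase 'c': 12 ⇒ 13;  out={1}∪out(13)={0,1,4}
  fail(11) 'abdae': from fail(10)=7 chase 'e': 7→0 ⇒ 0;  out={2}∪out(0)={2}
  fail(15) 'dbcad': from fail(14)=7 chase 'd': 7→0 ⇒ 2;  out=∅∪out(2)=∅
  fail(16) 'dbcadd': from fail(15)=2 chase 'd': 2→0 ⇒ 2;  out={3}∪out(2)={3}

Scan:
pos 0 'd': at 2
pos 1 'b': at 12
pos 2 'c': at 13  emit P0@[2:2],P4@[0:2]
pos 3 'a': at 14
pos 4 'd': at 15
pos 5 'd': at 16  emit P3@[0:5]
pos 6 'd': at 2 (via fail)
pos 7 'b': at 12
pos 8 'c': at 13  emit P0@[8:8],P4@[6:8]
pos 9 'a': at 14
pos 10 'd': at 15
pos 11 'd': at 16  emit P3@[6:11]
pos 12 'c': at 3 (via fail)  emit P0@[12:12]
pos 13 'b': at 0 (via fail)
pos 14 'a': at 7
pos 15 'b': at 8
pos 16 'd': at 9
pos 17 'a': at 10
pos 18 'e': at 11  emit P2@[14:18]
pos 19 'e': at 0 (via fail)
pos 20 'a': at 7
pos 21 'e': at 0 (via fail)
pos 22 'c': at 1  emit P0@[22:22]
pos 23 'b': at 0 (via fail)
pos 24 'd': at 2
pos 25 'c': at 3  emit P0@[25:25]
pos 26 'd': at 4
pos 27 'b': at 5
pos 28 'c': at 6  emit P0@[28:28],P1@[24:28],P4@[26:28]
pos 29 'd': at 2 (via fail)
pos 30 'e': at 0 (via fail)
pos 31 'b': at 0
pos 32 'd': at 2
pos 33 'c': at 3  emit P0@[33:33]
pos 34 'd': at 4
pos 35 'b': at 5
pos 36 'c': at 6  emit P0@[36:36],P1@[32:36],P4@[34:36]
pos 37 'd': at 2 (via fail)
pos 38 'e': at 0 (via fail)
pos 39 'b': at 0

Result: [[2,0],[2,4],[5,3],[8,0],[8,4],[11,3],[12,0],[18,2],[22,0],[25,0],[28,0],[28,1],[28,4],[33,0],[36,0],[36,1],[36,4]]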